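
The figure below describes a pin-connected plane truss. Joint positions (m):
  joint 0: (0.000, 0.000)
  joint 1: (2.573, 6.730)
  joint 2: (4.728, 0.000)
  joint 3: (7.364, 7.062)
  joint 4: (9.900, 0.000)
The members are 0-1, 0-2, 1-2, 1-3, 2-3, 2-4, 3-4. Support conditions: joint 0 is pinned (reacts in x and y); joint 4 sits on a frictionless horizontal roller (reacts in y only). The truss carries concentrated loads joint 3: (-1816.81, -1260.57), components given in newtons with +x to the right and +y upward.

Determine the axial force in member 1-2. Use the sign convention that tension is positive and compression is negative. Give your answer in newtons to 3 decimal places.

1618.914

N=5 nodes, M=7 members, R=3 reactions → 2N=10, M+R=10
member 0 (0-1): L=7.2051, (cx,cy)=(0.3571,0.9341)
member 1 (0-2): L=4.7280, (cx,cy)=(1.0000,0.0000)
member 2 (1-2): L=7.0666, (cx,cy)=(0.3050,-0.9524)
member 3 (1-3): L=4.8025, (cx,cy)=(0.9976,0.0691)
member 4 (2-3): L=7.5379, (cx,cy)=(0.3497,0.9369)
member 5 (2-4): L=5.1720, (cx,cy)=(1.0000,0.0000)
member 6 (3-4): L=7.5035, (cx,cy)=(0.3380,-0.9412)
solve A·x = −loads:
  F[0-1] = -1733.1821 N (compression)
  F[0-2] = -1197.8751 N (compression)
  F[1-2] = +1618.9135 N (tension)
  F[1-3] = -1115.2996 N (compression)
  F[2-3] = -1645.7051 N (compression)
  F[2-4] = -128.6784 N (compression)
  F[3-4] = +380.7349 N (tension)
  Rx@0 = +1816.8100 N
  Ry@0 = +1618.9008 N
  Ry@4 = -358.3308 N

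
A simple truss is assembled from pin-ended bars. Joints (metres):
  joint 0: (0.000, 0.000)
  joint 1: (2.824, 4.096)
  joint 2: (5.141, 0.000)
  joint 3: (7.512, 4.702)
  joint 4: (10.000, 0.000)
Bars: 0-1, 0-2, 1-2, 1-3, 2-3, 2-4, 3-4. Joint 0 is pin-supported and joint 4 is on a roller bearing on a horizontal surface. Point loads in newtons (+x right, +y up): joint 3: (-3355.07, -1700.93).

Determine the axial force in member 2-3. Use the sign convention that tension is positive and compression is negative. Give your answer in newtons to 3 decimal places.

N=5 nodes, M=7 members, R=3 reactions → 2N=10, M+R=10
member 0 (0-1): L=4.9752, (cx,cy)=(0.5676,0.8233)
member 1 (0-2): L=5.1410, (cx,cy)=(1.0000,0.0000)
member 2 (1-2): L=4.7059, (cx,cy)=(0.4924,-0.8704)
member 3 (1-3): L=4.7270, (cx,cy)=(0.9917,0.1282)
member 4 (2-3): L=5.2660, (cx,cy)=(0.4502,0.8929)
member 5 (2-4): L=4.8590, (cx,cy)=(1.0000,0.0000)
member 6 (3-4): L=5.3197, (cx,cy)=(0.4677,-0.8839)
solve A·x = −loads:
  F[0-1] = -2430.1814 N (compression)
  F[0-2] = -1975.6499 N (compression)
  F[1-2] = +1951.1338 N (tension)
  F[1-3] = -2359.5471 N (compression)
  F[2-3] = -1901.9453 N (compression)
  F[2-4] = -158.6432 N (compression)
  F[3-4] = +339.2004 N (tension)
  Rx@0 = +3355.0700 N
  Ry@0 = +2000.7453 N
  Ry@4 = -299.8153 N

-1901.945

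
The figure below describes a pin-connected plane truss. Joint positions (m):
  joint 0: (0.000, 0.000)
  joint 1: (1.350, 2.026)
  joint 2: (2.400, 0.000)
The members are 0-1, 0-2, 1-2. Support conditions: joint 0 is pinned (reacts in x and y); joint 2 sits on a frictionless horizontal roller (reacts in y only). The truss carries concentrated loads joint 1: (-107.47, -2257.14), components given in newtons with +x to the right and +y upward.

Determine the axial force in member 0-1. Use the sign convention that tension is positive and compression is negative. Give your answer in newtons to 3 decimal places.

N=3 nodes, M=3 members, R=3 reactions → 2N=6, M+R=6
member 0 (0-1): L=2.4346, (cx,cy)=(0.5545,0.8322)
member 1 (0-2): L=2.4000, (cx,cy)=(1.0000,0.0000)
member 2 (1-2): L=2.2819, (cx,cy)=(0.4601,-0.8878)
solve A·x = −loads:
  F[0-1] = -1295.6640 N (compression)
  F[0-2] = +610.9894 N (tension)
  F[1-2] = -1327.8393 N (compression)
  Rx@0 = +107.4700 N
  Ry@0 = +1078.2213 N
  Ry@2 = +1178.9187 N

-1295.664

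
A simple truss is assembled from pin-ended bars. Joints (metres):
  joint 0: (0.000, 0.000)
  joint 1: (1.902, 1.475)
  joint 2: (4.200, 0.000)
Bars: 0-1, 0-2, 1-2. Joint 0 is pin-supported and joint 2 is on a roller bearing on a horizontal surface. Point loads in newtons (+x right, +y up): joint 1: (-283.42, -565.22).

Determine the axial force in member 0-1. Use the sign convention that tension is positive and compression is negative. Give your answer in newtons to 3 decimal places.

-667.066

N=3 nodes, M=3 members, R=3 reactions → 2N=6, M+R=6
member 0 (0-1): L=2.4069, (cx,cy)=(0.7902,0.6128)
member 1 (0-2): L=4.2000, (cx,cy)=(1.0000,0.0000)
member 2 (1-2): L=2.7306, (cx,cy)=(0.8416,-0.5402)
solve A·x = −loads:
  F[0-1] = -667.0665 N (compression)
  F[0-2] = +243.7119 N (tension)
  F[1-2] = -289.5957 N (compression)
  Rx@0 = +283.4200 N
  Ry@0 = +408.7905 N
  Ry@2 = +156.4295 N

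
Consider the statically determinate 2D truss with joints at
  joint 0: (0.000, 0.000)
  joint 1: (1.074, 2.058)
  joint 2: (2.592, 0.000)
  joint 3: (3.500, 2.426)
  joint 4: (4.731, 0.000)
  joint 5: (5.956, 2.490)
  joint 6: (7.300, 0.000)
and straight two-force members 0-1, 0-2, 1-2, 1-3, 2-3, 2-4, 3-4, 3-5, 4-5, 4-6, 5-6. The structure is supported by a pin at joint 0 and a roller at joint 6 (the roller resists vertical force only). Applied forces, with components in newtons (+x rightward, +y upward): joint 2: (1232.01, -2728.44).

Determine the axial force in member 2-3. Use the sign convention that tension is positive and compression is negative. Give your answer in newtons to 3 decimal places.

1357.252

N=7 nodes, M=11 members, R=3 reactions → 2N=14, M+R=14
member 0 (0-1): L=2.3214, (cx,cy)=(0.4627,0.8865)
member 1 (0-2): L=2.5920, (cx,cy)=(1.0000,0.0000)
member 2 (1-2): L=2.5573, (cx,cy)=(0.5936,-0.8048)
member 3 (1-3): L=2.4538, (cx,cy)=(0.9887,0.1500)
member 4 (2-3): L=2.5904, (cx,cy)=(0.3505,0.9366)
member 5 (2-4): L=2.1390, (cx,cy)=(1.0000,0.0000)
member 6 (3-4): L=2.7204, (cx,cy)=(0.4525,-0.8918)
member 7 (3-5): L=2.4568, (cx,cy)=(0.9997,0.0260)
member 8 (4-5): L=2.7750, (cx,cy)=(0.4414,0.8973)
member 9 (4-6): L=2.5690, (cx,cy)=(1.0000,0.0000)
member 10 (5-6): L=2.8296, (cx,cy)=(0.4750,-0.8800)
solve A·x = −loads:
  F[0-1] = -1984.8618 N (compression)
  F[0-2] = +2150.3149 N (tension)
  F[1-2] = +1810.8539 N (tension)
  F[1-3] = -2016.0277 N (compression)
  F[2-3] = +1357.2517 N (tension)
  F[2-4] = +1517.4673 N (tension)
  F[3-4] = -1115.9527 N (compression)
  F[3-5] = -1012.8435 N (compression)
  F[4-5] = +1109.0793 N (tension)
  F[4-6] = +522.9094 N (tension)
  F[5-6] = -1100.8973 N (compression)
  Rx@0 = -1232.0100 N
  Ry@0 = +1759.6569 N
  Ry@6 = +968.7831 N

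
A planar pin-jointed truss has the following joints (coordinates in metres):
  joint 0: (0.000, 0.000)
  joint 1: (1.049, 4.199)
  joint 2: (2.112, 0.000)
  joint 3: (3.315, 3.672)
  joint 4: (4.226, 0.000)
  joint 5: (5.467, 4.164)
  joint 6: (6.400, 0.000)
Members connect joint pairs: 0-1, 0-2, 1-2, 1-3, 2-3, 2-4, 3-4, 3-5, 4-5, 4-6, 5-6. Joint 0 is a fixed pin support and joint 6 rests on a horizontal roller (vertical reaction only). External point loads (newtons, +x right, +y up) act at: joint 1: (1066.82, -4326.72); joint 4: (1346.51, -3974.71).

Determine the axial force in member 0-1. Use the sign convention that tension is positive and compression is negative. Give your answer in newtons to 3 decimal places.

N=7 nodes, M=11 members, R=3 reactions → 2N=14, M+R=14
member 0 (0-1): L=4.3280, (cx,cy)=(0.2424,0.9702)
member 1 (0-2): L=2.1120, (cx,cy)=(1.0000,0.0000)
member 2 (1-2): L=4.3315, (cx,cy)=(0.2454,-0.9694)
member 3 (1-3): L=2.3265, (cx,cy)=(0.9740,-0.2265)
member 4 (2-3): L=3.8640, (cx,cy)=(0.3113,0.9503)
member 5 (2-4): L=2.1140, (cx,cy)=(1.0000,0.0000)
member 6 (3-4): L=3.7833, (cx,cy)=(0.2408,-0.9706)
member 7 (3-5): L=2.2075, (cx,cy)=(0.9748,0.2229)
member 8 (4-5): L=4.3450, (cx,cy)=(0.2856,0.9583)
member 9 (4-6): L=2.1740, (cx,cy)=(1.0000,0.0000)
member 10 (5-6): L=4.2672, (cx,cy)=(0.2186,-0.9758)
solve A·x = −loads:
  F[0-1] = -4398.9307 N (compression)
  F[0-2] = +3479.5099 N (tension)
  F[1-2] = +479.1151 N (tension)
  F[1-3] = -2310.6446 N (compression)
  F[2-3] = -488.7535 N (compression)
  F[2-4] = +3749.2561 N (tension)
  F[3-4] = -593.0786 N (compression)
  F[3-5] = -2318.2467 N (compression)
  F[4-5] = +4748.1252 N (tension)
  F[4-6] = +903.7958 N (tension)
  F[5-6] = -4133.6750 N (compression)
  Rx@0 = -2413.3300 N
  Ry@0 = +4267.7689 N
  Ry@6 = +4033.6611 N

-4398.931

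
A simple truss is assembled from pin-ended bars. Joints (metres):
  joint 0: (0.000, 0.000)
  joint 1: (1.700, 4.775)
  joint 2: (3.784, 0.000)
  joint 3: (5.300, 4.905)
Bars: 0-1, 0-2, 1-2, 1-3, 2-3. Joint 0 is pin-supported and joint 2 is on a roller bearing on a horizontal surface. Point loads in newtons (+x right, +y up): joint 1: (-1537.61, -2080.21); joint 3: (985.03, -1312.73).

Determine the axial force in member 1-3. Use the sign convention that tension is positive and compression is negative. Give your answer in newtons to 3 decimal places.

1407.373

N=4 nodes, M=5 members, R=3 reactions → 2N=8, M+R=8
member 0 (0-1): L=5.0686, (cx,cy)=(0.3354,0.9421)
member 1 (0-2): L=3.7840, (cx,cy)=(1.0000,0.0000)
member 2 (1-2): L=5.2100, (cx,cy)=(0.4000,-0.9165)
member 3 (1-3): L=3.6023, (cx,cy)=(0.9993,0.0361)
member 4 (2-3): L=5.1339, (cx,cy)=(0.2953,0.9554)
solve A·x = −loads:
  F[0-1] = -1362.0826 N (compression)
  F[0-2] = -95.7390 N (compression)
  F[1-2] = -814.2110 N (compression)
  F[1-3] = +1407.3727 N (tension)
  F[2-3] = -1427.1591 N (compression)
  Rx@0 = +552.5800 N
  Ry@0 = +1283.1857 N
  Ry@2 = +2109.7543 N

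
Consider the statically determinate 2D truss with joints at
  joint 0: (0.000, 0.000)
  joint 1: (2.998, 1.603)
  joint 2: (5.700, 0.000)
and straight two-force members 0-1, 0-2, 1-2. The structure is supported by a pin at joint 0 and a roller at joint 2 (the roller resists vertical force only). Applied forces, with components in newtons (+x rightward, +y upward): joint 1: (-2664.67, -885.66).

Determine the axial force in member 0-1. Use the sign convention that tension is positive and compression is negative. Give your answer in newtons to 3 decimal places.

-2479.674

N=3 nodes, M=3 members, R=3 reactions → 2N=6, M+R=6
member 0 (0-1): L=3.3996, (cx,cy)=(0.8819,0.4715)
member 1 (0-2): L=5.7000, (cx,cy)=(1.0000,0.0000)
member 2 (1-2): L=3.1417, (cx,cy)=(0.8600,-0.5102)
solve A·x = −loads:
  F[0-1] = -2479.6737 N (compression)
  F[0-2] = -477.9555 N (compression)
  F[1-2] = +555.7376 N (tension)
  Rx@0 = +2664.6700 N
  Ry@0 = +1169.2139 N
  Ry@2 = -283.5539 N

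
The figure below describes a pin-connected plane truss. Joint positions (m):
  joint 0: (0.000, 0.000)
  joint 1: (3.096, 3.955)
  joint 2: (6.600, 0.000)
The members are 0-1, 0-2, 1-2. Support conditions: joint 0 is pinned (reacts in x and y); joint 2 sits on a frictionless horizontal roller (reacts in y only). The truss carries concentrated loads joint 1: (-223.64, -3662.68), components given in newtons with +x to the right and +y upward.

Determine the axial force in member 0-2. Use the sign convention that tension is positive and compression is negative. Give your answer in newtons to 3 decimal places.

N=3 nodes, M=3 members, R=3 reactions → 2N=6, M+R=6
member 0 (0-1): L=5.0227, (cx,cy)=(0.6164,0.7874)
member 1 (0-2): L=6.6000, (cx,cy)=(1.0000,0.0000)
member 2 (1-2): L=5.2839, (cx,cy)=(0.6631,-0.7485)
solve A·x = −loads:
  F[0-1] = -2639.6840 N (compression)
  F[0-2] = +1403.4741 N (tension)
  F[1-2] = -2116.4028 N (compression)
  Rx@0 = +223.6400 N
  Ry@0 = +2078.5647 N
  Ry@2 = +1584.1153 N

1403.474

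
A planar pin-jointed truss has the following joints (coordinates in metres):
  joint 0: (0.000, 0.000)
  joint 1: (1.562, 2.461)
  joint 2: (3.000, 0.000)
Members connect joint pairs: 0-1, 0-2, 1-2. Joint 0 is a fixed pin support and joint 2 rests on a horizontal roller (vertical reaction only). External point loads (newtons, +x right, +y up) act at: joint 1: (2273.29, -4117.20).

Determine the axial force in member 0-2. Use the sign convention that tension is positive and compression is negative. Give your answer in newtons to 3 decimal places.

2342.254

N=3 nodes, M=3 members, R=3 reactions → 2N=6, M+R=6
member 0 (0-1): L=2.9149, (cx,cy)=(0.5359,0.8443)
member 1 (0-2): L=3.0000, (cx,cy)=(1.0000,0.0000)
member 2 (1-2): L=2.8503, (cx,cy)=(0.5045,-0.8634)
solve A·x = −loads:
  F[0-1] = -128.6937 N (compression)
  F[0-2] = +2342.2539 N (tension)
  F[1-2] = -4642.6912 N (compression)
  Rx@0 = -2273.2900 N
  Ry@0 = +108.6556 N
  Ry@2 = +4008.5444 N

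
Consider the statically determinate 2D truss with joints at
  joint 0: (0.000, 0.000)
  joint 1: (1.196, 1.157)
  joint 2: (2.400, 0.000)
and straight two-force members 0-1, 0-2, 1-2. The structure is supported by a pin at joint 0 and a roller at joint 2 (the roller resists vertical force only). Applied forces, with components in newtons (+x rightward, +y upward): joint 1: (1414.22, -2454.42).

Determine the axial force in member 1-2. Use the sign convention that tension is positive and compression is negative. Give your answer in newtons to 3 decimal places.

-2749.184

N=3 nodes, M=3 members, R=3 reactions → 2N=6, M+R=6
member 0 (0-1): L=1.6641, (cx,cy)=(0.7187,0.6953)
member 1 (0-2): L=2.4000, (cx,cy)=(1.0000,0.0000)
member 2 (1-2): L=1.6698, (cx,cy)=(0.7210,-0.6929)
solve A·x = −loads:
  F[0-1] = -790.3577 N (compression)
  F[0-2] = +1982.2723 N (tension)
  F[1-2] = -2749.1842 N (compression)
  Rx@0 = -1414.2200 N
  Ry@0 = +549.5288 N
  Ry@2 = +1904.8912 N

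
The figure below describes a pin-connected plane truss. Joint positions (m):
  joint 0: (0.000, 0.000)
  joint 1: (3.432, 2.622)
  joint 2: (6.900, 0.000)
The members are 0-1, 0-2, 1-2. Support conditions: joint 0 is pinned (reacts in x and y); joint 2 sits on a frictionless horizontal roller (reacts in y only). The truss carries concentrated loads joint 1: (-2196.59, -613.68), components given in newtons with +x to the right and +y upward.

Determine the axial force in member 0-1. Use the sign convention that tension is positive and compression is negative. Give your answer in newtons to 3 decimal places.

N=3 nodes, M=3 members, R=3 reactions → 2N=6, M+R=6
member 0 (0-1): L=4.3190, (cx,cy)=(0.7946,0.6071)
member 1 (0-2): L=6.9000, (cx,cy)=(1.0000,0.0000)
member 2 (1-2): L=4.3476, (cx,cy)=(0.7977,-0.6031)
solve A·x = −loads:
  F[0-1] = -1882.9940 N (compression)
  F[0-2] = -700.2994 N (compression)
  F[1-2] = +877.9251 N (tension)
  Rx@0 = +2196.5900 N
  Ry@0 = +1143.1451 N
  Ry@2 = -529.4651 N

-1882.994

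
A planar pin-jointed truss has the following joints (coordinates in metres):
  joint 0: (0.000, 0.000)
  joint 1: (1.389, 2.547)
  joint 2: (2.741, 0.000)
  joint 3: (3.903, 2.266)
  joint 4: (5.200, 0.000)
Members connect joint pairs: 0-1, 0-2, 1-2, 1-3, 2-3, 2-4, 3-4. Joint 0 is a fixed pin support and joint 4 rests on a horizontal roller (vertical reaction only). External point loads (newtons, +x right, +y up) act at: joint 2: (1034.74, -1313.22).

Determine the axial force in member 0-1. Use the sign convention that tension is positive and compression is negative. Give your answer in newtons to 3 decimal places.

-707.343

N=5 nodes, M=7 members, R=3 reactions → 2N=10, M+R=10
member 0 (0-1): L=2.9011, (cx,cy)=(0.4788,0.8779)
member 1 (0-2): L=2.7410, (cx,cy)=(1.0000,0.0000)
member 2 (1-2): L=2.8836, (cx,cy)=(0.4689,-0.8833)
member 3 (1-3): L=2.5297, (cx,cy)=(0.9938,-0.1111)
member 4 (2-3): L=2.5466, (cx,cy)=(0.4563,0.8898)
member 5 (2-4): L=2.4590, (cx,cy)=(1.0000,0.0000)
member 6 (3-4): L=2.6109, (cx,cy)=(0.4968,-0.8679)
solve A·x = −loads:
  F[0-1] = -707.3433 N (compression)
  F[0-2] = +1373.4016 N (tension)
  F[1-2] = +792.9735 N (tension)
  F[1-3] = -714.8789 N (compression)
  F[2-3] = +688.6833 N (tension)
  F[2-4] = +396.2080 N (tension)
  F[3-4] = -797.5884 N (compression)
  Rx@0 = -1034.7400 N
  Ry@0 = +621.0015 N
  Ry@4 = +692.2185 N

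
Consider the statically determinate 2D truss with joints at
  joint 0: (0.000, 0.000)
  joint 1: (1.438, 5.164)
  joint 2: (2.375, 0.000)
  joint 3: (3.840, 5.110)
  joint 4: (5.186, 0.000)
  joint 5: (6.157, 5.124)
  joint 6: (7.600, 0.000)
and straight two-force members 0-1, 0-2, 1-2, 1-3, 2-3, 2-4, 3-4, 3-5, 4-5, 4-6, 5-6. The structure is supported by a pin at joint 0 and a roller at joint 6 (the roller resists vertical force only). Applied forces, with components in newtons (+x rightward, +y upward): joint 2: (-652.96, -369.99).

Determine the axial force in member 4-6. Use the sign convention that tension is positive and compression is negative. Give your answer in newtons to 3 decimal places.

N=7 nodes, M=11 members, R=3 reactions → 2N=14, M+R=14
member 0 (0-1): L=5.3605, (cx,cy)=(0.2683,0.9633)
member 1 (0-2): L=2.3750, (cx,cy)=(1.0000,0.0000)
member 2 (1-2): L=5.2483, (cx,cy)=(0.1785,-0.9839)
member 3 (1-3): L=2.4026, (cx,cy)=(0.9997,-0.0225)
member 4 (2-3): L=5.3159, (cx,cy)=(0.2756,0.9613)
member 5 (2-4): L=2.8110, (cx,cy)=(1.0000,0.0000)
member 6 (3-4): L=5.2843, (cx,cy)=(0.2547,-0.9670)
member 7 (3-5): L=2.3170, (cx,cy)=(1.0000,0.0060)
member 8 (4-5): L=5.2152, (cx,cy)=(0.1862,0.9825)
member 9 (4-6): L=2.4140, (cx,cy)=(1.0000,0.0000)
member 10 (5-6): L=5.3233, (cx,cy)=(0.2711,-0.9626)
solve A·x = −loads:
  F[0-1] = -264.0463 N (compression)
  F[0-2] = -582.1270 N (compression)
  F[1-2] = +261.2055 N (tension)
  F[1-3] = -117.4965 N (compression)
  F[2-3] = +117.5325 N (tension)
  F[2-4] = +85.0760 N (tension)
  F[3-4] = -119.9064 N (compression)
  F[3-5] = -54.5348 N (compression)
  F[4-5] = +118.0150 N (tension)
  F[4-6] = +32.5610 N (tension)
  F[5-6] = -120.1192 N (compression)
  Rx@0 = +652.9600 N
  Ry@0 = +254.3681 N
  Ry@6 = +115.6219 N

32.561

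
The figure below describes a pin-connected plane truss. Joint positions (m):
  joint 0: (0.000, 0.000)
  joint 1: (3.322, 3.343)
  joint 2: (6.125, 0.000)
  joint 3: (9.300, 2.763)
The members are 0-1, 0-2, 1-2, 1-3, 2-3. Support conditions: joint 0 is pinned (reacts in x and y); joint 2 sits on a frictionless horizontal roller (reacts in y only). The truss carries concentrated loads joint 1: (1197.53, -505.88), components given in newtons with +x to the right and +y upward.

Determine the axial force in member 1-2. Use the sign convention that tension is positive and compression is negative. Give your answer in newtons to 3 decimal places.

-1211.015

N=4 nodes, M=5 members, R=3 reactions → 2N=8, M+R=8
member 0 (0-1): L=4.7129, (cx,cy)=(0.7049,0.7093)
member 1 (0-2): L=6.1250, (cx,cy)=(1.0000,0.0000)
member 2 (1-2): L=4.3626, (cx,cy)=(0.6425,-0.7663)
member 3 (1-3): L=6.0061, (cx,cy)=(0.9953,-0.0966)
member 4 (2-3): L=4.2089, (cx,cy)=(0.7544,0.6565)
solve A·x = −loads:
  F[0-1] = +595.0673 N (tension)
  F[0-2] = +778.0818 N (tension)
  F[1-2] = -1211.0152 N (compression)
  F[1-3] = -0.0000 N (tension)
  F[2-3] = +0.0000 N (tension)
  Rx@0 = -1197.5300 N
  Ry@0 = -422.0998 N
  Ry@2 = +927.9798 N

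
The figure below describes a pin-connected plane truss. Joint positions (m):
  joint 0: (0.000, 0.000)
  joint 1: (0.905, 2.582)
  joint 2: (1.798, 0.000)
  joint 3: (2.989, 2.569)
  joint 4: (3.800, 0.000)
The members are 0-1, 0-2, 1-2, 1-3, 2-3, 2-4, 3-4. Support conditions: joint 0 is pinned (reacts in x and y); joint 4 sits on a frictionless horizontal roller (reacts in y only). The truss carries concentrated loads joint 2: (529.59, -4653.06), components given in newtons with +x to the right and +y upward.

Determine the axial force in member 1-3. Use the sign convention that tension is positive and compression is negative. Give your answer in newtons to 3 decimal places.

-1710.799

N=5 nodes, M=7 members, R=3 reactions → 2N=10, M+R=10
member 0 (0-1): L=2.7360, (cx,cy)=(0.3308,0.9437)
member 1 (0-2): L=1.7980, (cx,cy)=(1.0000,0.0000)
member 2 (1-2): L=2.7321, (cx,cy)=(0.3269,-0.9451)
member 3 (1-3): L=2.0840, (cx,cy)=(1.0000,-0.0062)
member 4 (2-3): L=2.8317, (cx,cy)=(0.4206,0.9072)
member 5 (2-4): L=2.0020, (cx,cy)=(1.0000,0.0000)
member 6 (3-4): L=2.6940, (cx,cy)=(0.3010,-0.9536)
solve A·x = −loads:
  F[0-1] = -2597.6493 N (compression)
  F[0-2] = +1388.8240 N (tension)
  F[1-2] = +2605.1950 N (tension)
  F[1-3] = -1710.7991 N (compression)
  F[2-3] = +2414.9602 N (tension)
  F[2-4] = +695.0267 N (tension)
  F[3-4] = -2308.7325 N (compression)
  Rx@0 = -529.5900 N
  Ry@0 = +2451.4279 N
  Ry@4 = +2201.6321 N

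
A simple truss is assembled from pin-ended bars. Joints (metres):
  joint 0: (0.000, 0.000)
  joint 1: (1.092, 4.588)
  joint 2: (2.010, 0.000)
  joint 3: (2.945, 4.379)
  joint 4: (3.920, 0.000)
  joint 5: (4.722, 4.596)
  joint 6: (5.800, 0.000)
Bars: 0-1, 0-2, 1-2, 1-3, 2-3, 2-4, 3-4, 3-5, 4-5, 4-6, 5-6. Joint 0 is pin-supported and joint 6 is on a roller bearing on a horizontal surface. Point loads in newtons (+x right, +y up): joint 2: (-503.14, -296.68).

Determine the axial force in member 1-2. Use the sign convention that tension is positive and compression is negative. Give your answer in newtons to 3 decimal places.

207.703

N=7 nodes, M=11 members, R=3 reactions → 2N=14, M+R=14
member 0 (0-1): L=4.7162, (cx,cy)=(0.2315,0.9728)
member 1 (0-2): L=2.0100, (cx,cy)=(1.0000,0.0000)
member 2 (1-2): L=4.6789, (cx,cy)=(0.1962,-0.9806)
member 3 (1-3): L=1.8647, (cx,cy)=(0.9937,-0.1121)
member 4 (2-3): L=4.4777, (cx,cy)=(0.2088,0.9780)
member 5 (2-4): L=1.9100, (cx,cy)=(1.0000,0.0000)
member 6 (3-4): L=4.4862, (cx,cy)=(0.2173,-0.9761)
member 7 (3-5): L=1.7902, (cx,cy)=(0.9926,0.1212)
member 8 (4-5): L=4.6654, (cx,cy)=(0.1719,0.9851)
member 9 (4-6): L=1.8800, (cx,cy)=(1.0000,0.0000)
member 10 (5-6): L=4.7207, (cx,cy)=(0.2284,-0.9736)
solve A·x = −loads:
  F[0-1] = -199.2806 N (compression)
  F[0-2] = -456.9978 N (compression)
  F[1-2] = +207.7026 N (tension)
  F[1-3] = -87.4441 N (compression)
  F[2-3] = +95.1109 N (tension)
  F[2-4] = +67.0328 N (tension)
  F[3-4] = -110.7087 N (compression)
  F[3-5] = -43.2915 N (compression)
  F[4-5] = +109.6955 N (tension)
  F[4-6] = +24.1154 N (tension)
  F[5-6] = -105.6053 N (compression)
  Rx@0 = +503.1400 N
  Ry@0 = +193.8650 N
  Ry@6 = +102.8150 N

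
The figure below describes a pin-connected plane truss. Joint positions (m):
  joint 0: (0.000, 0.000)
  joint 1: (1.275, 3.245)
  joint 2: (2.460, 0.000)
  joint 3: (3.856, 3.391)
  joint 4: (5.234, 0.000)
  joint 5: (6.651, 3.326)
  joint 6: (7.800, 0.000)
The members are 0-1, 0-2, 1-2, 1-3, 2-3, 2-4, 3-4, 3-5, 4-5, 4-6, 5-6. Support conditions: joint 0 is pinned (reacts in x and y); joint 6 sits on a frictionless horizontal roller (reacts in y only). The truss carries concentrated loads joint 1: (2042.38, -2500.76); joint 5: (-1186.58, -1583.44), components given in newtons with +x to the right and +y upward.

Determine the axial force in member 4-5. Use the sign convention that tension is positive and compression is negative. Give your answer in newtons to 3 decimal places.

N=7 nodes, M=11 members, R=3 reactions → 2N=14, M+R=14
member 0 (0-1): L=3.4865, (cx,cy)=(0.3657,0.9307)
member 1 (0-2): L=2.4600, (cx,cy)=(1.0000,0.0000)
member 2 (1-2): L=3.4546, (cx,cy)=(0.3430,-0.9393)
member 3 (1-3): L=2.5851, (cx,cy)=(0.9984,0.0565)
member 4 (2-3): L=3.6671, (cx,cy)=(0.3807,0.9247)
member 5 (2-4): L=2.7740, (cx,cy)=(1.0000,0.0000)
member 6 (3-4): L=3.6603, (cx,cy)=(0.3765,-0.9264)
member 7 (3-5): L=2.7958, (cx,cy)=(0.9997,-0.0232)
member 8 (4-5): L=3.6153, (cx,cy)=(0.3919,0.9200)
member 9 (4-6): L=2.5660, (cx,cy)=(1.0000,0.0000)
member 10 (5-6): L=3.5189, (cx,cy)=(0.3265,-0.9452)
solve A·x = −loads:
  F[0-1] = -2128.9886 N (compression)
  F[0-2] = +1634.3642 N (tension)
  F[1-2] = -708.0301 N (compression)
  F[1-3] = -2582.1964 N (compression)
  F[2-3] = +719.2254 N (tension)
  F[2-4] = +1117.6994 N (tension)
  F[3-4] = -507.4248 N (compression)
  F[3-5] = -2113.8194 N (compression)
  F[4-5] = +510.9773 N (tension)
  F[4-6] = +726.3911 N (tension)
  F[5-6] = -2224.6118 N (compression)
  Rx@0 = -855.8000 N
  Ry@0 = +1981.5222 N
  Ry@6 = +2102.6778 N

510.977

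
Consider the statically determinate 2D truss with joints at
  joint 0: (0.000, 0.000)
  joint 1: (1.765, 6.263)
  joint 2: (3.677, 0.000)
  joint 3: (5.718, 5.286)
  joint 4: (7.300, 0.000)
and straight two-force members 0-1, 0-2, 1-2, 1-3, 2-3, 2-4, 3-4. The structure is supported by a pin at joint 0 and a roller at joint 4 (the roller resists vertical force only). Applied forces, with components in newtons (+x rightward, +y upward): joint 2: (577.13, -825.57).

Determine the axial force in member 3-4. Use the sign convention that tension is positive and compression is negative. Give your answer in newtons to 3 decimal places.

N=5 nodes, M=7 members, R=3 reactions → 2N=10, M+R=10
member 0 (0-1): L=6.5069, (cx,cy)=(0.2712,0.9625)
member 1 (0-2): L=3.6770, (cx,cy)=(1.0000,0.0000)
member 2 (1-2): L=6.5484, (cx,cy)=(0.2920,-0.9564)
member 3 (1-3): L=4.0719, (cx,cy)=(0.9708,-0.2399)
member 4 (2-3): L=5.6663, (cx,cy)=(0.3602,0.9329)
member 5 (2-4): L=3.6230, (cx,cy)=(1.0000,0.0000)
member 6 (3-4): L=5.5177, (cx,cy)=(0.2867,-0.9580)
solve A·x = −loads:
  F[0-1] = -425.6909 N (compression)
  F[0-2] = +692.5980 N (tension)
  F[1-2] = +495.6350 N (tension)
  F[1-3] = -268.0134 N (compression)
  F[2-3] = +376.8268 N (tension)
  F[2-4] = +124.4526 N (tension)
  F[3-4] = -434.0623 N (compression)
  Rx@0 = -577.1300 N
  Ry@0 = +409.7315 N
  Ry@4 = +415.8385 N

-434.062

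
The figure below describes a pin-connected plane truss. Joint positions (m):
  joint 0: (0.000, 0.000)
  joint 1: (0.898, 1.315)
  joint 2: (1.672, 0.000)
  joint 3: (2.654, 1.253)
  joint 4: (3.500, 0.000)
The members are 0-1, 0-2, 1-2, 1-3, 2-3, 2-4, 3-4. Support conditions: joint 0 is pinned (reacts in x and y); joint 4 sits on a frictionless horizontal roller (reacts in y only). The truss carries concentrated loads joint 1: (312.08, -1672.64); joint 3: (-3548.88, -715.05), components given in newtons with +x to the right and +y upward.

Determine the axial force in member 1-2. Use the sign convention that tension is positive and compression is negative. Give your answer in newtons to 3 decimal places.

N=5 nodes, M=7 members, R=3 reactions → 2N=10, M+R=10
member 0 (0-1): L=1.5924, (cx,cy)=(0.5639,0.8258)
member 1 (0-2): L=1.6720, (cx,cy)=(1.0000,0.0000)
member 2 (1-2): L=1.5259, (cx,cy)=(0.5072,-0.8618)
member 3 (1-3): L=1.7571, (cx,cy)=(0.9994,-0.0353)
member 4 (2-3): L=1.5920, (cx,cy)=(0.6169,0.7871)
member 5 (2-4): L=1.8280, (cx,cy)=(1.0000,0.0000)
member 6 (3-4): L=1.5119, (cx,cy)=(0.5596,-0.8288)
solve A·x = −loads:
  F[0-1] = -3111.5583 N (compression)
  F[0-2] = -1482.0655 N (compression)
  F[1-2] = +1149.3284 N (tension)
  F[1-3] = -2651.4616 N (compression)
  F[2-3] = -1258.4359 N (compression)
  F[2-4] = -122.8032 N (compression)
  F[3-4] = +219.4580 N (tension)
  Rx@0 = +3236.8000 N
  Ry@0 = +2569.5723 N
  Ry@4 = -181.8823 N

1149.328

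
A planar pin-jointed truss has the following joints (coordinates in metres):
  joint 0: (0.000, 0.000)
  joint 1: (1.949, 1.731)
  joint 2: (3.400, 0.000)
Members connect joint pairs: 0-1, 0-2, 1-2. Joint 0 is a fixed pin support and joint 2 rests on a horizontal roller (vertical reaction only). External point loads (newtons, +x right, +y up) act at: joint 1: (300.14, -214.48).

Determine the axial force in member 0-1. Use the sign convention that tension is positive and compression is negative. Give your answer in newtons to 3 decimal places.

N=3 nodes, M=3 members, R=3 reactions → 2N=6, M+R=6
member 0 (0-1): L=2.6067, (cx,cy)=(0.7477,0.6641)
member 1 (0-2): L=3.4000, (cx,cy)=(1.0000,0.0000)
member 2 (1-2): L=2.2587, (cx,cy)=(0.6424,-0.7664)
solve A·x = −loads:
  F[0-1] = +92.2727 N (tension)
  F[0-2] = +231.1491 N (tension)
  F[1-2] = -359.8197 N (compression)
  Rx@0 = -300.1400 N
  Ry@0 = -61.2741 N
  Ry@2 = +275.7541 N

92.273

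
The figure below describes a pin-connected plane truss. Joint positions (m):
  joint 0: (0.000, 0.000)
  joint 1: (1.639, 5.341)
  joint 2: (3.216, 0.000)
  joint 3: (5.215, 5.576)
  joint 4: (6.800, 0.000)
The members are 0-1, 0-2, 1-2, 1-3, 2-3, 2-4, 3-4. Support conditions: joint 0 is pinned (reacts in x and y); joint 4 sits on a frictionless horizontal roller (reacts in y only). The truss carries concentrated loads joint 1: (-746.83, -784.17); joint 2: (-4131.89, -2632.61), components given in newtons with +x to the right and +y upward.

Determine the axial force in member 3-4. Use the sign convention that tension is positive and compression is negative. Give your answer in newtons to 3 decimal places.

-881.060

N=5 nodes, M=7 members, R=3 reactions → 2N=10, M+R=10
member 0 (0-1): L=5.5868, (cx,cy)=(0.2934,0.9560)
member 1 (0-2): L=3.2160, (cx,cy)=(1.0000,0.0000)
member 2 (1-2): L=5.5690, (cx,cy)=(0.2832,-0.9591)
member 3 (1-3): L=3.5837, (cx,cy)=(0.9978,0.0656)
member 4 (2-3): L=5.9235, (cx,cy)=(0.3375,0.9413)
member 5 (2-4): L=3.5840, (cx,cy)=(1.0000,0.0000)
member 6 (3-4): L=5.7969, (cx,cy)=(0.2734,-0.9619)
solve A·x = −loads:
  F[0-1] = -2687.5472 N (compression)
  F[0-2] = -4090.2774 N (compression)
  F[1-2] = +1823.0858 N (tension)
  F[1-3] = -559.0723 N (compression)
  F[2-3] = +939.2472 N (tension)
  F[2-4] = +240.9014 N (tension)
  F[3-4] = -881.0602 N (compression)
  Rx@0 = +4878.7200 N
  Ry@0 = +2569.2933 N
  Ry@4 = +847.4867 N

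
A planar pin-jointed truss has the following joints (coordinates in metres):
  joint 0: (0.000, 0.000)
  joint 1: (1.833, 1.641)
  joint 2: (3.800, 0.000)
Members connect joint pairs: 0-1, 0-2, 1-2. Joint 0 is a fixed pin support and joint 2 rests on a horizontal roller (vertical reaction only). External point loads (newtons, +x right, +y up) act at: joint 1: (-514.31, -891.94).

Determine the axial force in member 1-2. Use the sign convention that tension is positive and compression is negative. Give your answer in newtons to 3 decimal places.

N=3 nodes, M=3 members, R=3 reactions → 2N=6, M+R=6
member 0 (0-1): L=2.4602, (cx,cy)=(0.7450,0.6670)
member 1 (0-2): L=3.8000, (cx,cy)=(1.0000,0.0000)
member 2 (1-2): L=2.5616, (cx,cy)=(0.7679,-0.6406)
solve A·x = −loads:
  F[0-1] = -1025.1696 N (compression)
  F[0-2] = +249.4925 N (tension)
  F[1-2] = -324.9154 N (compression)
  Rx@0 = +514.3100 N
  Ry@0 = +683.7970 N
  Ry@2 = +208.1430 N

-324.915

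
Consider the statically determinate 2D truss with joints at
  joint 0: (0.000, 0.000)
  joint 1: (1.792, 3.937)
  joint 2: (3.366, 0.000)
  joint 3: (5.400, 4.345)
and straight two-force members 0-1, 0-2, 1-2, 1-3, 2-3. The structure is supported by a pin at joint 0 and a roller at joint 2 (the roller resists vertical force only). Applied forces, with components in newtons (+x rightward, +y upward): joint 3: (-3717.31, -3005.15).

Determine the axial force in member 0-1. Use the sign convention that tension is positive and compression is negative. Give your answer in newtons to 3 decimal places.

-3276.969

N=4 nodes, M=5 members, R=3 reactions → 2N=8, M+R=8
member 0 (0-1): L=4.3256, (cx,cy)=(0.4143,0.9102)
member 1 (0-2): L=3.3660, (cx,cy)=(1.0000,0.0000)
member 2 (1-2): L=4.2400, (cx,cy)=(0.3712,-0.9285)
member 3 (1-3): L=3.6310, (cx,cy)=(0.9937,0.1124)
member 4 (2-3): L=4.7975, (cx,cy)=(0.4240,0.9057)
solve A·x = −loads:
  F[0-1] = -3276.9693 N (compression)
  F[0-2] = -2359.7495 N (compression)
  F[1-2] = +2914.9566 N (tension)
  F[1-3] = -2455.2232 N (compression)
  F[2-3] = -3013.5113 N (compression)
  Rx@0 = +3717.3100 N
  Ry@0 = +2982.5421 N
  Ry@2 = +22.6079 N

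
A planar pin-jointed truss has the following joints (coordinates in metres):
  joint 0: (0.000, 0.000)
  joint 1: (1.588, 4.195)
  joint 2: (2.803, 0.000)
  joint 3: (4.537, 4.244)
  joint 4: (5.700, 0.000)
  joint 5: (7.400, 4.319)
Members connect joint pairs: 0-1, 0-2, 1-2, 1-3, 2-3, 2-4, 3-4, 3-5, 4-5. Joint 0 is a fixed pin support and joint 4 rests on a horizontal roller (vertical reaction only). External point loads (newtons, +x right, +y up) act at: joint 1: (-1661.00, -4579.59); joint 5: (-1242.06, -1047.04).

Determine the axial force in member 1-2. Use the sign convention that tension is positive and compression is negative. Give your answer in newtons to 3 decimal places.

591.218

N=6 nodes, M=9 members, R=3 reactions → 2N=12, M+R=12
member 0 (0-1): L=4.4855, (cx,cy)=(0.3540,0.9352)
member 1 (0-2): L=2.8030, (cx,cy)=(1.0000,0.0000)
member 2 (1-2): L=4.3674, (cx,cy)=(0.2782,-0.9605)
member 3 (1-3): L=2.9494, (cx,cy)=(0.9999,0.0166)
member 4 (2-3): L=4.5846, (cx,cy)=(0.3782,0.9257)
member 5 (2-4): L=2.8970, (cx,cy)=(1.0000,0.0000)
member 6 (3-4): L=4.4005, (cx,cy)=(0.2643,-0.9644)
member 7 (3-5): L=2.8640, (cx,cy)=(0.9997,0.0262)
member 8 (4-5): L=4.6415, (cx,cy)=(0.3663,0.9305)
solve A·x = −loads:
  F[0-1] = -5512.0169 N (compression)
  F[0-2] = -951.6454 N (compression)
  F[1-2] = +591.2183 N (tension)
  F[1-3] = -454.9526 N (compression)
  F[2-3] = -613.4504 N (compression)
  F[2-4] = -555.1479 N (compression)
  F[3-4] = +573.8752 N (tension)
  F[3-5] = -838.8694 N (compression)
  F[4-5] = -1101.6206 N (compression)
  Rx@0 = +2903.0600 N
  Ry@0 = +5155.0278 N
  Ry@4 = +471.6022 N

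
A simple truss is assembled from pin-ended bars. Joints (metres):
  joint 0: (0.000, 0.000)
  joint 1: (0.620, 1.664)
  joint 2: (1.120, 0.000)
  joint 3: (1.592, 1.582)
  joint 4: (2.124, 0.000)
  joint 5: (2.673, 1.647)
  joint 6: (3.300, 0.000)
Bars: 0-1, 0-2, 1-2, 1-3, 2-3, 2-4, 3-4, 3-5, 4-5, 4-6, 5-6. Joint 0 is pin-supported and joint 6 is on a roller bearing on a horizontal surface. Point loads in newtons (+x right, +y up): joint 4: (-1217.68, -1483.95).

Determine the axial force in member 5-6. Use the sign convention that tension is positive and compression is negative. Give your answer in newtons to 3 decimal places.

N=7 nodes, M=11 members, R=3 reactions → 2N=14, M+R=14
member 0 (0-1): L=1.7758, (cx,cy)=(0.3491,0.9371)
member 1 (0-2): L=1.1200, (cx,cy)=(1.0000,0.0000)
member 2 (1-2): L=1.7375, (cx,cy)=(0.2878,-0.9577)
member 3 (1-3): L=0.9755, (cx,cy)=(0.9965,-0.0841)
member 4 (2-3): L=1.6509, (cx,cy)=(0.2859,0.9583)
member 5 (2-4): L=1.0040, (cx,cy)=(1.0000,0.0000)
member 6 (3-4): L=1.6691, (cx,cy)=(0.3187,-0.9478)
member 7 (3-5): L=1.0830, (cx,cy)=(0.9982,0.0600)
member 8 (4-5): L=1.7361, (cx,cy)=(0.3162,0.9487)
member 9 (4-6): L=1.1760, (cx,cy)=(1.0000,0.0000)
member 10 (5-6): L=1.7623, (cx,cy)=(0.3558,-0.9346)
solve A·x = −loads:
  F[0-1] = -564.3411 N (compression)
  F[0-2] = -1020.6415 N (compression)
  F[1-2] = +584.3531 N (tension)
  F[1-3] = -366.4952 N (compression)
  F[2-3] = -584.0122 N (compression)
  F[2-4] = -685.5114 N (compression)
  F[3-4] = +513.7778 N (tension)
  F[3-5] = -697.1887 N (compression)
  F[4-5] = +1050.8989 N (tension)
  F[4-6] = +363.6083 N (tension)
  F[5-6] = -1021.9947 N (compression)
  Rx@0 = +1217.6800 N
  Ry@0 = +528.8258 N
  Ry@6 = +955.1242 N

-1021.995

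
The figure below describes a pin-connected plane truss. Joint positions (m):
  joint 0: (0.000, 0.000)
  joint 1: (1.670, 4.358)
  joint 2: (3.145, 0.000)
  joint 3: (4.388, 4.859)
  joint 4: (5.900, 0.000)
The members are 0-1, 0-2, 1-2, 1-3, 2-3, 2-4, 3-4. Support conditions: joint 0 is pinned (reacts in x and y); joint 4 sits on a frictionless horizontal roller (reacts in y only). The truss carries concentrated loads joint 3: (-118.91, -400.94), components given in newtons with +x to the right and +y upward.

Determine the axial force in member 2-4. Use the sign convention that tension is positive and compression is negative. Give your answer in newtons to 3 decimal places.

N=5 nodes, M=7 members, R=3 reactions → 2N=10, M+R=10
member 0 (0-1): L=4.6670, (cx,cy)=(0.3578,0.9338)
member 1 (0-2): L=3.1450, (cx,cy)=(1.0000,0.0000)
member 2 (1-2): L=4.6008, (cx,cy)=(0.3206,-0.9472)
member 3 (1-3): L=2.7638, (cx,cy)=(0.9834,0.1813)
member 4 (2-3): L=5.0155, (cx,cy)=(0.2478,0.9688)
member 5 (2-4): L=2.7550, (cx,cy)=(1.0000,0.0000)
member 6 (3-4): L=5.0888, (cx,cy)=(0.2971,-0.9548)
solve A·x = −loads:
  F[0-1] = -214.9086 N (compression)
  F[0-2] = -42.0092 N (compression)
  F[1-2] = +185.3343 N (tension)
  F[1-3] = -138.6141 N (compression)
  F[2-3] = -181.2049 N (compression)
  F[2-4] = +62.3163 N (tension)
  F[3-4] = -209.7328 N (compression)
  Rx@0 = +118.9100 N
  Ry@0 = +200.6788 N
  Ry@4 = +200.2612 N

62.316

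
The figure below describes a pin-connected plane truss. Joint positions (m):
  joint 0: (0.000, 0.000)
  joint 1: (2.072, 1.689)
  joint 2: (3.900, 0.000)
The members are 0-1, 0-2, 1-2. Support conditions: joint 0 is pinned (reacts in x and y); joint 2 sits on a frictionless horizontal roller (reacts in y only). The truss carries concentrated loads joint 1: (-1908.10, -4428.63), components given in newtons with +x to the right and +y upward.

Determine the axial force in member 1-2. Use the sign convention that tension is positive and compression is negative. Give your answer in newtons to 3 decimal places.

-2249.380

N=3 nodes, M=3 members, R=3 reactions → 2N=6, M+R=6
member 0 (0-1): L=2.6732, (cx,cy)=(0.7751,0.6318)
member 1 (0-2): L=3.9000, (cx,cy)=(1.0000,0.0000)
member 2 (1-2): L=2.4888, (cx,cy)=(0.7345,-0.6786)
solve A·x = −loads:
  F[0-1] = -4593.2089 N (compression)
  F[0-2] = +1652.1241 N (tension)
  F[1-2] = -2249.3796 N (compression)
  Rx@0 = +1908.1000 N
  Ry@0 = +2902.1324 N
  Ry@2 = +1526.4976 N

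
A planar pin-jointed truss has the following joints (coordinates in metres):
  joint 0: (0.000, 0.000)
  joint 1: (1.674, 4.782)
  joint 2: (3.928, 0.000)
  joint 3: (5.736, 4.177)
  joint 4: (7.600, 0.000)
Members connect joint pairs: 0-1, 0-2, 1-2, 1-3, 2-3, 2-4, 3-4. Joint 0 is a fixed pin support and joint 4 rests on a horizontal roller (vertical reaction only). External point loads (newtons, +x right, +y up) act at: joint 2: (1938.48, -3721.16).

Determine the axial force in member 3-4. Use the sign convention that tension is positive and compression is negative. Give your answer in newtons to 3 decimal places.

N=5 nodes, M=7 members, R=3 reactions → 2N=10, M+R=10
member 0 (0-1): L=5.0665, (cx,cy)=(0.3304,0.9438)
member 1 (0-2): L=3.9280, (cx,cy)=(1.0000,0.0000)
member 2 (1-2): L=5.2866, (cx,cy)=(0.4264,-0.9046)
member 3 (1-3): L=4.1068, (cx,cy)=(0.9891,-0.1473)
member 4 (2-3): L=4.5515, (cx,cy)=(0.3972,0.9177)
member 5 (2-4): L=3.6720, (cx,cy)=(1.0000,0.0000)
member 6 (3-4): L=4.5740, (cx,cy)=(0.4075,-0.9132)
solve A·x = −loads:
  F[0-1] = -1904.8865 N (compression)
  F[0-2] = +2567.8605 N (tension)
  F[1-2] = +2249.1517 N (tension)
  F[1-3] = -1605.8536 N (compression)
  F[2-3] = +1837.9095 N (tension)
  F[2-4] = +858.2576 N (tension)
  F[3-4] = -2106.0639 N (compression)
  Rx@0 = -1938.4800 N
  Ry@0 = +1797.9078 N
  Ry@4 = +1923.2522 N

-2106.064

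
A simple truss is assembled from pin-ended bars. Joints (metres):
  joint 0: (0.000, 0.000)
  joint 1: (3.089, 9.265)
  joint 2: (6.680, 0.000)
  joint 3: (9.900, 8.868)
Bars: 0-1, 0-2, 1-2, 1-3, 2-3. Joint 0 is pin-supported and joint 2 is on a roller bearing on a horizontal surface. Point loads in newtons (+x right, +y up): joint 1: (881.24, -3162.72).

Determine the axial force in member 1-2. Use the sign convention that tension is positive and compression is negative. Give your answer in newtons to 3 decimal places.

N=4 nodes, M=5 members, R=3 reactions → 2N=8, M+R=8
member 0 (0-1): L=9.7664, (cx,cy)=(0.3163,0.9487)
member 1 (0-2): L=6.6800, (cx,cy)=(1.0000,0.0000)
member 2 (1-2): L=9.9366, (cx,cy)=(0.3614,-0.9324)
member 3 (1-3): L=6.8226, (cx,cy)=(0.9983,-0.0582)
member 4 (2-3): L=9.4345, (cx,cy)=(0.3413,0.9400)
solve A·x = −loads:
  F[0-1] = -503.8038 N (compression)
  F[0-2] = +1040.5877 N (tension)
  F[1-2] = -2879.3865 N (compression)
  F[1-3] = +0.0000 N (tension)
  F[2-3] = -0.0000 N (compression)
  Rx@0 = -881.2400 N
  Ry@0 = +477.9400 N
  Ry@2 = +2684.7800 N

-2879.387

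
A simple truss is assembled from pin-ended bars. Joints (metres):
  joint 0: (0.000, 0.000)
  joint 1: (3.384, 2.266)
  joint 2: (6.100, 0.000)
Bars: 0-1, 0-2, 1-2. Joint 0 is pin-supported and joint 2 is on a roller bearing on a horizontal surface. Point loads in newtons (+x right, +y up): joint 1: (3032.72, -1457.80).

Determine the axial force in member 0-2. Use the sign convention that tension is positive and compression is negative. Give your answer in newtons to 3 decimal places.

2319.629

N=3 nodes, M=3 members, R=3 reactions → 2N=6, M+R=6
member 0 (0-1): L=4.0726, (cx,cy)=(0.8309,0.5564)
member 1 (0-2): L=6.1000, (cx,cy)=(1.0000,0.0000)
member 2 (1-2): L=3.5371, (cx,cy)=(0.7679,-0.6406)
solve A·x = −loads:
  F[0-1] = +858.1997 N (tension)
  F[0-2] = +2319.6287 N (tension)
  F[1-2] = -3020.9384 N (compression)
  Rx@0 = -3032.7200 N
  Ry@0 = -477.5014 N
  Ry@2 = +1935.3014 N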